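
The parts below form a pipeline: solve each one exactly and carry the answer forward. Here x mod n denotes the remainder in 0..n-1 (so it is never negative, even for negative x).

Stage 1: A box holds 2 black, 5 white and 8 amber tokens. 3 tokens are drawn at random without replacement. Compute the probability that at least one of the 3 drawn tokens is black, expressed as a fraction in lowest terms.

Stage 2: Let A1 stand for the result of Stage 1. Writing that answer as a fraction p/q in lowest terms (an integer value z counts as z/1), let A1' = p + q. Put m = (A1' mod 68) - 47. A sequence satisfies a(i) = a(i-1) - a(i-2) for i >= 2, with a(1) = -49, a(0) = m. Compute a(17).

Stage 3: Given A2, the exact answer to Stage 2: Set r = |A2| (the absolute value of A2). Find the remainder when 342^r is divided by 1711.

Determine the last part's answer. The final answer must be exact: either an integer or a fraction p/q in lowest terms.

Stage 1: total draws C(15,3) = 455; complement C(13,3) = 286; favorable 455 - 286 = 169; P = 13/35; answer 13/35
Stage 2: A1 = 13/35; threaded value p + q = 48; m = 1; a(2) = 1*(-49) - 1*(1) = -50; iterating: a(2)=-50, a(3)=-1, a(4)=49, a(5)=50, a(6)=1, a(7)=-49, a(8)=-50, a(9)=-1, a(10)=49, a(11)=50, a(12)=1, a(13)=-49, a(14)=-50, a(15)=-1, a(16)=49, a(17)=50; answer 50
Stage 3: A2 = 50; r = 50; squarings mod 1711: 342^1=342, 342^2=616, 342^4=1325, 342^8=139, 342^16=500, 342^32=194; 342^50 = 342^2 * 342^16 * 342^32 = 458 (mod 1711); answer 458

458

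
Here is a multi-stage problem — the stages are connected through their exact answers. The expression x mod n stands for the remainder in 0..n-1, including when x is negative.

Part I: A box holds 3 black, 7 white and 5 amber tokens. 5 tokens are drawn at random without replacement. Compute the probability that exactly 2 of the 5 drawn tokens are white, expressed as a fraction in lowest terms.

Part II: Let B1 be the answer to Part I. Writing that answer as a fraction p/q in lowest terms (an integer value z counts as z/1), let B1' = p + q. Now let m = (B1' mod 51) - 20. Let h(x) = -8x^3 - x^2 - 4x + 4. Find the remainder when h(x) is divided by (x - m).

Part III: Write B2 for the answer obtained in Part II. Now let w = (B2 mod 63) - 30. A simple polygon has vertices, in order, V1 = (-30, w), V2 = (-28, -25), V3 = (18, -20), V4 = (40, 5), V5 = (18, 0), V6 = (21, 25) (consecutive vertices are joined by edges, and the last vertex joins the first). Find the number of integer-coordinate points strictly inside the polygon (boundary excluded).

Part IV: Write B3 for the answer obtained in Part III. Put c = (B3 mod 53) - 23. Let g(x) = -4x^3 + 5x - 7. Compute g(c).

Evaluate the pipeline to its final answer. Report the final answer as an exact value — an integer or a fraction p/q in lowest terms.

16297

Part I: total draws C(15,5) = 3003; favorable C(7,2)*C(8,3) = 1176; P = 56/143; answer 56/143
Part II: B1 = 56/143; threaded value p + q = 199; m = 26; remainder = value at the root: -8*(26)^3 - 1*(26)^2 - 4*(26)^1 + 4 = (-140608) + (-676) + (-104) + (4) = -141384; answer -141384
Part III: B2 = -141384; w = 21; cross terms: (-30*-25 - -28*21)=1338, (-28*-20 - 18*-25)=1010, (18*5 - 40*-20)=890, (40*0 - 18*5)=-90, (18*25 - 21*0)=450, (21*21 - -30*25)=1191; twice the area = |4789| = 4789; area = 4789/2; boundary points = 2 + 1 + 1 + 1 + 1 + 1 = 7; strictly interior points = area - boundary/2 + 1 = 2392; answer 2392
Part IV: B3 = 2392; c = -16; -4*(-16)^3 + 5*(-16)^1 - 7 = (16384) + (-80) + (-7) = 16297; answer 16297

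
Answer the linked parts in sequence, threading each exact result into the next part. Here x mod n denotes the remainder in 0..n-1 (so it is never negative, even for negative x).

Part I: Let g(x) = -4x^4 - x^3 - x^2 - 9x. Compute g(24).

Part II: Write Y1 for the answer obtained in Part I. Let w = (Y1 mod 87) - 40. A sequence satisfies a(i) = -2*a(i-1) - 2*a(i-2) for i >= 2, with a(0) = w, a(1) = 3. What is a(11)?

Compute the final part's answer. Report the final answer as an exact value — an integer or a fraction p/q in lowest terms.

Part I: -4*(24)^4 - 1*(24)^3 - 1*(24)^2 - 9*(24)^1 = (-1327104) + (-13824) + (-576) + (-216) = -1341720; answer -1341720
Part II: Y1 = -1341720; w = 41; a(2) = -2*(3) - 2*(41) = -88; iterating: a(2)=-88, a(3)=170, a(4)=-164, a(5)=-12, a(6)=352, a(7)=-680, a(8)=656, a(9)=48, a(10)=-1408, a(11)=2720; answer 2720

2720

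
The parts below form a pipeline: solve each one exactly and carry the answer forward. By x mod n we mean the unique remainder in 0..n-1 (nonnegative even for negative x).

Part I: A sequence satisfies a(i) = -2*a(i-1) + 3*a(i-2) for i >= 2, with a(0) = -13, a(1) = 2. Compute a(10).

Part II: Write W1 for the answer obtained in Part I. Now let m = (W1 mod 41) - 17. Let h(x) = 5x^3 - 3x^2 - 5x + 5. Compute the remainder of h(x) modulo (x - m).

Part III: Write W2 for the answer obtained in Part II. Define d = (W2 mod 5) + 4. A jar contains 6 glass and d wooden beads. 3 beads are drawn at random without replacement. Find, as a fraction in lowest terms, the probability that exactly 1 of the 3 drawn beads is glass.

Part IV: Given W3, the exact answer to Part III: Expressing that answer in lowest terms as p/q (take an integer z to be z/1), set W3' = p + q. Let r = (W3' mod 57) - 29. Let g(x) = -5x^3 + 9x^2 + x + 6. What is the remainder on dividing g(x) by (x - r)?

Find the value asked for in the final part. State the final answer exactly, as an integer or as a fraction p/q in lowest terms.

-744

Part I: a(2) = -2*(2) + 3*(-13) = -43; iterating: a(2)=-43, a(3)=92, a(4)=-313, a(5)=902, a(6)=-2743, a(7)=8192, a(8)=-24613, a(9)=73802, a(10)=-221443; answer -221443
Part II: W1 = -221443; m = 22; remainder = value at the root: 5*(22)^3 - 3*(22)^2 - 5*(22)^1 + 5 = (53240) + (-1452) + (-110) + (5) = 51683; answer 51683
Part III: W2 = 51683; d = 7; total draws C(13,3) = 286; favorable C(6,1)*C(7,2) = 126; P = 63/143; answer 63/143
Part IV: W3 = 63/143; threaded value p + q = 206; r = 6; remainder = value at the root: -5*(6)^3 + 9*(6)^2 + 1*(6)^1 + 6 = (-1080) + (324) + (6) + (6) = -744; answer -744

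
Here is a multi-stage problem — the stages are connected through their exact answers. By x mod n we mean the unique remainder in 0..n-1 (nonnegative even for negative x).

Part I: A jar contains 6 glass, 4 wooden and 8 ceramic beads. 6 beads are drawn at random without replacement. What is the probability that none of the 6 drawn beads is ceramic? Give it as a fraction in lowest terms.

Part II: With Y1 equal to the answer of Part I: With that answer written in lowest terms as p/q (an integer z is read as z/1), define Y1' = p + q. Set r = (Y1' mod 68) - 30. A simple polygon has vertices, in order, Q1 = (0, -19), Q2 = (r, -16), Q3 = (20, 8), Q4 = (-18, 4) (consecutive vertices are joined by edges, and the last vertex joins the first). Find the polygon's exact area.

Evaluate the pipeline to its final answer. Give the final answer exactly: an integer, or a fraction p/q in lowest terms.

Part I: total draws C(18,6) = 18564; favorable C(10,6) = 210; P = 5/442; answer 5/442
Part II: Y1 = 5/442; threaded value p + q = 447; r = 9; cross terms: (0*-16 - 9*-19)=171, (9*8 - 20*-16)=392, (20*4 - -18*8)=224, (-18*-19 - 0*4)=342; twice the area = |1129| = 1129; area = 1129/2; answer 1129/2

1129/2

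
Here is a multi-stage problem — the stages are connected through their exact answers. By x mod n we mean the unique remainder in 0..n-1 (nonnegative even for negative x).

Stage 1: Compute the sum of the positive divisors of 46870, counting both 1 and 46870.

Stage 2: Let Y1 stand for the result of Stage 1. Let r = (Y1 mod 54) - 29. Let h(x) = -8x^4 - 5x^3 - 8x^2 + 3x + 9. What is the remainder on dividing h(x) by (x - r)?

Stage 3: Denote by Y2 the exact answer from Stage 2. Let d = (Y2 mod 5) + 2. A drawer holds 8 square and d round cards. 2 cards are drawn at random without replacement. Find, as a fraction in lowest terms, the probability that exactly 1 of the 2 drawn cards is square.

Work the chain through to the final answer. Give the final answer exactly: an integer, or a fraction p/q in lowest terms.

Stage 1: 46870 = 2 * 5 * 43 * 109; sigma = (1 + 2) * (1 + 5) * (1 + 43) * (1 + 109) = 3 * 6 * 44 * 110 = 87120; answer 87120
Stage 2: Y1 = 87120; r = -11; remainder = value at the root: -8*(-11)^4 - 5*(-11)^3 - 8*(-11)^2 + 3*(-11)^1 + 9 = (-117128) + (6655) + (-968) + (-33) + (9) = -111465; answer -111465
Stage 3: Y2 = -111465; d = 2; total draws C(10,2) = 45; favorable C(8,1)*C(2,1) = 16; P = 16/45; answer 16/45

16/45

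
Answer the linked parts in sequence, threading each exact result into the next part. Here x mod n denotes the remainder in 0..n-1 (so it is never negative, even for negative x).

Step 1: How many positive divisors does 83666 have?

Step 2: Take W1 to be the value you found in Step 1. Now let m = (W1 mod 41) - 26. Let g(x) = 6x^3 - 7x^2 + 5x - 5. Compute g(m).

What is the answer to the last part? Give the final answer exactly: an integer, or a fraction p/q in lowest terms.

-37355

Step 1: 83666 = 2 * 11 * 3803; number of divisors = (1+1) * (1+1) * (1+1) = 8; answer 8
Step 2: W1 = 8; m = -18; 6*(-18)^3 - 7*(-18)^2 + 5*(-18)^1 - 5 = (-34992) + (-2268) + (-90) + (-5) = -37355; answer -37355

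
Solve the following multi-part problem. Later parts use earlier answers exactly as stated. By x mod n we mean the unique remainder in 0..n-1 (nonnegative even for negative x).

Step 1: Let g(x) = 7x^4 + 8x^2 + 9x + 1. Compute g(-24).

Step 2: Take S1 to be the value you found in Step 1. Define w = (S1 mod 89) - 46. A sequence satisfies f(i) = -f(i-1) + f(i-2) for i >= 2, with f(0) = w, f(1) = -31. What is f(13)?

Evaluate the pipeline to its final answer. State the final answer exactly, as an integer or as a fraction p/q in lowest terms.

Step 1: 7*(-24)^4 + 8*(-24)^2 + 9*(-24)^1 + 1 = (2322432) + (4608) + (-216) + (1) = 2326825; answer 2326825
Step 2: S1 = 2326825; w = -37; f(2) = -1*(-31) + 1*(-37) = -6; iterating: f(2)=-6, f(3)=-25, f(4)=19, f(5)=-44, f(6)=63, f(7)=-107, f(8)=170, f(9)=-277, f(10)=447, f(11)=-724, f(12)=1171, f(13)=-1895; answer -1895

-1895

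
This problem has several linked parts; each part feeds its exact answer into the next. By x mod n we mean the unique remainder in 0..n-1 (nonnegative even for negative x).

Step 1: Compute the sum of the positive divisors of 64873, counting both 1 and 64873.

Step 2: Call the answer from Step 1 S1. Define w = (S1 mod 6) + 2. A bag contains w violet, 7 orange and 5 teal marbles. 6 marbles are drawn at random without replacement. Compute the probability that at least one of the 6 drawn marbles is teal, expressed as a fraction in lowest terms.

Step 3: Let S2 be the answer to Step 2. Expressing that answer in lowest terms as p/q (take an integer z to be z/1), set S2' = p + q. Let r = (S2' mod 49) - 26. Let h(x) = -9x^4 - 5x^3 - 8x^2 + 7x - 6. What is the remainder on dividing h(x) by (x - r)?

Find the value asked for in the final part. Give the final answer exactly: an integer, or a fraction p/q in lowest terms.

-139321

Step 1: 64873 = 29 * 2237; sigma = (1 + 29) * (1 + 2237) = 30 * 2238 = 67140; answer 67140
Step 2: S1 = 67140; w = 2; total draws C(14,6) = 3003; complement C(9,6) = 84; favorable 3003 - 84 = 2919; P = 139/143; answer 139/143
Step 3: S2 = 139/143; threaded value p + q = 282; r = 11; remainder = value at the root: -9*(11)^4 - 5*(11)^3 - 8*(11)^2 + 7*(11)^1 - 6 = (-131769) + (-6655) + (-968) + (77) + (-6) = -139321; answer -139321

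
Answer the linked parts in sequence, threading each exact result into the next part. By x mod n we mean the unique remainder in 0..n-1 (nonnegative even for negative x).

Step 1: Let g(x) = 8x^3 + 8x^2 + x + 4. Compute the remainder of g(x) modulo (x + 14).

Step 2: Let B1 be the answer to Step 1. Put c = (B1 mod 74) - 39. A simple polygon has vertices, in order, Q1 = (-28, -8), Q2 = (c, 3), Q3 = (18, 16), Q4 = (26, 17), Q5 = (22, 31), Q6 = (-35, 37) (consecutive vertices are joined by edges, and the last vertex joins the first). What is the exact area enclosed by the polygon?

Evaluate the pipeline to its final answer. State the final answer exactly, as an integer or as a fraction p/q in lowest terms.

3183/2

Step 1: remainder = value at the root: 8*(-14)^3 + 8*(-14)^2 + 1*(-14)^1 + 4 = (-21952) + (1568) + (-14) + (4) = -20394; answer -20394
Step 2: B1 = -20394; c = -9; cross terms: (-28*3 - -9*-8)=-156, (-9*16 - 18*3)=-198, (18*17 - 26*16)=-110, (26*31 - 22*17)=432, (22*37 - -35*31)=1899, (-35*-8 - -28*37)=1316; twice the area = |3183| = 3183; area = 3183/2; answer 3183/2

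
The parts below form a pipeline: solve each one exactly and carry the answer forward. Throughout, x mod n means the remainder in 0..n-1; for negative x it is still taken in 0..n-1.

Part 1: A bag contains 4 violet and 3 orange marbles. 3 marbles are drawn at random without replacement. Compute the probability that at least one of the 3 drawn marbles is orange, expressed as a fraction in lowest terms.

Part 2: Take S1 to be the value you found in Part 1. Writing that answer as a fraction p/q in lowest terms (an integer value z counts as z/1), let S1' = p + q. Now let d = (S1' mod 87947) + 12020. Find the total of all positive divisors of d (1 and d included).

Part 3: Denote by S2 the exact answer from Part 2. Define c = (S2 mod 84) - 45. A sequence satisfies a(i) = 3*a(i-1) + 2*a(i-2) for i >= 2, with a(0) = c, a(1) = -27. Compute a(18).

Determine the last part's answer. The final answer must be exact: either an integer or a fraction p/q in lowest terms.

Part 1: total draws C(7,3) = 35; complement C(4,3) = 4; favorable 35 - 4 = 31; P = 31/35; answer 31/35
Part 2: S1 = 31/35; threaded value p + q = 66; d = 12086; 12086 = 2 * 6043; sigma = (1 + 2) * (1 + 6043) = 3 * 6044 = 18132; answer 18132
Part 3: S2 = 18132; c = 27; a(2) = 3*(-27) + 2*(27) = -27; iterating: a(2)=-27, a(3)=-135, a(4)=-459, a(5)=-1647, a(6)=-5859, a(7)=-20871, a(8)=-74331, a(9)=-264735, a(10)=-942867, a(11)=-3358071, a(12)=-11959947, a(13)=-42595983, a(14)=-151707843, a(15)=-540315495, a(16)=-1924362171, a(17)=-6853717503, a(18)=-24409876851; answer -24409876851

-24409876851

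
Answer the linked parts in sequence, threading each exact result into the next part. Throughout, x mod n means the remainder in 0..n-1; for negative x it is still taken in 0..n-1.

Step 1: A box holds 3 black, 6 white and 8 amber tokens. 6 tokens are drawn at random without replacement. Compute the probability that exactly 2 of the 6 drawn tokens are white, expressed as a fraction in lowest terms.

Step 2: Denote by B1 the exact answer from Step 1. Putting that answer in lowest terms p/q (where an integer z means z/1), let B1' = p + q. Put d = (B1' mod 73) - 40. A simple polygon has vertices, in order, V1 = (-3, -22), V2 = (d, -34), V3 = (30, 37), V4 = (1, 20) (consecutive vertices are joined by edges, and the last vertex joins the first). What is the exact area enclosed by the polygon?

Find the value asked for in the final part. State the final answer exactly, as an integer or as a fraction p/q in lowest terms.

1127

Step 1: total draws C(17,6) = 12376; favorable C(6,2)*C(11,4) = 4950; P = 2475/6188; answer 2475/6188
Step 2: B1 = 2475/6188; threaded value p + q = 8663; d = 9; cross terms: (-3*-34 - 9*-22)=300, (9*37 - 30*-34)=1353, (30*20 - 1*37)=563, (1*-22 - -3*20)=38; twice the area = |2254| = 2254; area = 1127; answer 1127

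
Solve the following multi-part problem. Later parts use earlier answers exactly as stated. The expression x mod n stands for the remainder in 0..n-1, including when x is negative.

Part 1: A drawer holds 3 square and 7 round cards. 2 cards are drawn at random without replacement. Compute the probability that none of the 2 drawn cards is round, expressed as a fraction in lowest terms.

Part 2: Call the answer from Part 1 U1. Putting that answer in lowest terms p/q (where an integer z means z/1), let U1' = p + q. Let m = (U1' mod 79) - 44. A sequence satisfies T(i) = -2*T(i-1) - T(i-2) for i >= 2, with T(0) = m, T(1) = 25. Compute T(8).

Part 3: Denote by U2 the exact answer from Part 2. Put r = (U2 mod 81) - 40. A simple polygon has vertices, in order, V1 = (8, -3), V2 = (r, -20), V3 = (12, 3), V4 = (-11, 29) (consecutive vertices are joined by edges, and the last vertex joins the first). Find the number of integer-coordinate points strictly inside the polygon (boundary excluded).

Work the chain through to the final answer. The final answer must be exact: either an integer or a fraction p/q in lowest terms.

241

Part 1: total draws C(10,2) = 45; favorable C(3,2) = 3; P = 1/15; answer 1/15
Part 2: U1 = 1/15; threaded value p + q = 16; m = -28; T(2) = -2*(25) - 1*(-28) = -22; iterating: T(2)=-22, T(3)=19, T(4)=-16, T(5)=13, T(6)=-10, T(7)=7, T(8)=-4; answer -4
Part 3: U2 = -4; r = 37; cross terms: (8*-20 - 37*-3)=-49, (37*3 - 12*-20)=351, (12*29 - -11*3)=381, (-11*-3 - 8*29)=-199; twice the area = |484| = 484; area = 242; boundary points = 1 + 1 + 1 + 1 = 4; strictly interior points = area - boundary/2 + 1 = 241; answer 241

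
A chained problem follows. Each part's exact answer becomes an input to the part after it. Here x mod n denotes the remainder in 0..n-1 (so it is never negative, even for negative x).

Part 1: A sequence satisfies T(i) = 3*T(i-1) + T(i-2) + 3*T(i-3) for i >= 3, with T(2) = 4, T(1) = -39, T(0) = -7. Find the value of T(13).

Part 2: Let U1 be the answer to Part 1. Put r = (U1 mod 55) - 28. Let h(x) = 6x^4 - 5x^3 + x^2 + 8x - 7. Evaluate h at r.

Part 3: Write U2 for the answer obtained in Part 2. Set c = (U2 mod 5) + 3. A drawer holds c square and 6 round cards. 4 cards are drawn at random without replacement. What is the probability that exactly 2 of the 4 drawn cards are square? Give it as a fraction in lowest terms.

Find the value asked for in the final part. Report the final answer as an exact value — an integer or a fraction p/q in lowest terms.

Part 1: T(3) = 3*(4) + 1*(-39) + 3*(-7) = -48; iterating: T(3)=-48, T(4)=-257, T(5)=-807, T(6)=-2822, T(7)=-10044, T(8)=-35375, T(9)=-124635, T(10)=-439412, T(11)=-1548996, T(12)=-5460305, T(13)=-19248147; answer -19248147
Part 2: U1 = -19248147; r = 10; 6*(10)^4 - 5*(10)^3 + 1*(10)^2 + 8*(10)^1 - 7 = (60000) + (-5000) + (100) + (80) + (-7) = 55173; answer 55173
Part 3: U2 = 55173; c = 6; total draws C(12,4) = 495; favorable C(6,2)*C(6,2) = 225; P = 5/11; answer 5/11

5/11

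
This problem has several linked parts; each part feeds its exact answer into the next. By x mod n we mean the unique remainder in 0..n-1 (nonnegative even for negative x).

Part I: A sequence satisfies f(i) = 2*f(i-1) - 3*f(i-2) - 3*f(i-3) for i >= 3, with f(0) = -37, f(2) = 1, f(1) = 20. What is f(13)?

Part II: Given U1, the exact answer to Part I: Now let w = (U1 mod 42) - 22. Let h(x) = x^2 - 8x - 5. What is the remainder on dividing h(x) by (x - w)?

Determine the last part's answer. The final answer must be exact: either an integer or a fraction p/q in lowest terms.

Part I: f(3) = 2*(1) - 3*(20) - 3*(-37) = 53; iterating: f(3)=53, f(4)=43, f(5)=-76, f(6)=-440, f(7)=-781, f(8)=-14, f(9)=3635, f(10)=9655, f(11)=8447, f(12)=-22976, f(13)=-100258; answer -100258
Part II: U1 = -100258; w = 16; remainder = value at the root: 1*(16)^2 - 8*(16)^1 - 5 = (256) + (-128) + (-5) = 123; answer 123

123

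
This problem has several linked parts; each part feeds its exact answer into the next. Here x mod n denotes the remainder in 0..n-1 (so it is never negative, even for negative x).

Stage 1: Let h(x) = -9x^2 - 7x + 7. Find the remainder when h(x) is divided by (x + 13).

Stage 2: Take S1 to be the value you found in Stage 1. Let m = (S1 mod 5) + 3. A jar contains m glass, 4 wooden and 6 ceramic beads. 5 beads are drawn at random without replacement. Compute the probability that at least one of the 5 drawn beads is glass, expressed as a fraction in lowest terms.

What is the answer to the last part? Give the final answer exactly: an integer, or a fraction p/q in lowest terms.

Stage 1: remainder = value at the root: -9*(-13)^2 - 7*(-13)^1 + 7 = (-1521) + (91) + (7) = -1423; answer -1423
Stage 2: S1 = -1423; m = 5; total draws C(15,5) = 3003; complement C(10,5) = 252; favorable 3003 - 252 = 2751; P = 131/143; answer 131/143

131/143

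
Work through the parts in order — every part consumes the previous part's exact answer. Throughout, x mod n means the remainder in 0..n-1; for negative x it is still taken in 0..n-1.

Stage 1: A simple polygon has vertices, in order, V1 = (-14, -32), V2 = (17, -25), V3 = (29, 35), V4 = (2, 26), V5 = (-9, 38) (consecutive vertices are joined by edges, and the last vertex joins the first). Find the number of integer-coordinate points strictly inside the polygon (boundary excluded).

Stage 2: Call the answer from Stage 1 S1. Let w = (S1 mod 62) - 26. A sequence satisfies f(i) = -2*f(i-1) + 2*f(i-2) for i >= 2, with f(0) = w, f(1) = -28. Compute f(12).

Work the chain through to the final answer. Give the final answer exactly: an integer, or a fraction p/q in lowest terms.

Stage 1: cross terms: (-14*-25 - 17*-32)=894, (17*35 - 29*-25)=1320, (29*26 - 2*35)=684, (2*38 - -9*26)=310, (-9*-32 - -14*38)=820; twice the area = |4028| = 4028; area = 2014; boundary points = 1 + 12 + 9 + 1 + 5 = 28; strictly interior points = area - boundary/2 + 1 = 2001; answer 2001
Stage 2: S1 = 2001; w = -9; f(2) = -2*(-28) + 2*(-9) = 38; iterating: f(2)=38, f(3)=-132, f(4)=340, f(5)=-944, f(6)=2568, f(7)=-7024, f(8)=19184, f(9)=-52416, f(10)=143200, f(11)=-391232, f(12)=1068864; answer 1068864

1068864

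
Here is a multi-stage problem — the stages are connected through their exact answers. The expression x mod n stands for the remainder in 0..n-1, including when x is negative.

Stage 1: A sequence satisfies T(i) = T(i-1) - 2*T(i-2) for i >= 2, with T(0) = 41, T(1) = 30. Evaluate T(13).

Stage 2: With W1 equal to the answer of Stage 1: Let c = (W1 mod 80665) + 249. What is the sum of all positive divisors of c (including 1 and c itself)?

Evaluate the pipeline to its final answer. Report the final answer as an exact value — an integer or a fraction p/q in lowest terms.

Stage 1: T(2) = 1*(30) - 2*(41) = -52; iterating: T(2)=-52, T(3)=-112, T(4)=-8, T(5)=216, T(6)=232, T(7)=-200, T(8)=-664, T(9)=-264, T(10)=1064, T(11)=1592, T(12)=-536, T(13)=-3720; answer -3720
Stage 2: W1 = -3720; c = 77194; 77194 = 2 * 13 * 2969; sigma = (1 + 2) * (1 + 13) * (1 + 2969) = 3 * 14 * 2970 = 124740; answer 124740

124740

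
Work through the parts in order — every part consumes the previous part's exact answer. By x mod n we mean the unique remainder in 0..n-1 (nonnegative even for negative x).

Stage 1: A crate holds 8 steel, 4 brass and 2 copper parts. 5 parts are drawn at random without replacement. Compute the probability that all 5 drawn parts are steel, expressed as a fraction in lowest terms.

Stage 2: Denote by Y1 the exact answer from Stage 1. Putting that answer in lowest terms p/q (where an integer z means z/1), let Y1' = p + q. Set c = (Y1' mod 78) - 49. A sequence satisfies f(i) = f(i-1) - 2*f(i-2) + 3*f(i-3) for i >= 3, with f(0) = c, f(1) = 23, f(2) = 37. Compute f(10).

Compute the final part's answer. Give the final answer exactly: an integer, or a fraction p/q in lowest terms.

415

Stage 1: total draws C(14,5) = 2002; favorable C(8,5) = 56; P = 4/143; answer 4/143
Stage 2: Y1 = 4/143; threaded value p + q = 147; c = 20; f(3) = 1*(37) - 2*(23) + 3*(20) = 51; iterating: f(3)=51, f(4)=46, f(5)=55, f(6)=116, f(7)=144, f(8)=77, f(9)=137, f(10)=415; answer 415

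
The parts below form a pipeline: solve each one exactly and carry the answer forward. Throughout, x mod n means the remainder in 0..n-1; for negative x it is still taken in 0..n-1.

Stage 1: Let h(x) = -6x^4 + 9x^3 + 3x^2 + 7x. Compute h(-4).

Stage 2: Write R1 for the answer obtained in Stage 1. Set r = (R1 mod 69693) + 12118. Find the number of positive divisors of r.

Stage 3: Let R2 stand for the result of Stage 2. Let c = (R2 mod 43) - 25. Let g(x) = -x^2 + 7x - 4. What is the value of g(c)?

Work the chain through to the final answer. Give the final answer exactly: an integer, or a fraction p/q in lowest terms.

Stage 1: -6*(-4)^4 + 9*(-4)^3 + 3*(-4)^2 + 7*(-4)^1 = (-1536) + (-576) + (48) + (-28) = -2092; answer -2092
Stage 2: R1 = -2092; r = 79719; 79719 = 3 * 26573; number of divisors = (1+1) * (1+1) = 4; answer 4
Stage 3: R2 = 4; c = -21; -1*(-21)^2 + 7*(-21)^1 - 4 = (-441) + (-147) + (-4) = -592; answer -592

-592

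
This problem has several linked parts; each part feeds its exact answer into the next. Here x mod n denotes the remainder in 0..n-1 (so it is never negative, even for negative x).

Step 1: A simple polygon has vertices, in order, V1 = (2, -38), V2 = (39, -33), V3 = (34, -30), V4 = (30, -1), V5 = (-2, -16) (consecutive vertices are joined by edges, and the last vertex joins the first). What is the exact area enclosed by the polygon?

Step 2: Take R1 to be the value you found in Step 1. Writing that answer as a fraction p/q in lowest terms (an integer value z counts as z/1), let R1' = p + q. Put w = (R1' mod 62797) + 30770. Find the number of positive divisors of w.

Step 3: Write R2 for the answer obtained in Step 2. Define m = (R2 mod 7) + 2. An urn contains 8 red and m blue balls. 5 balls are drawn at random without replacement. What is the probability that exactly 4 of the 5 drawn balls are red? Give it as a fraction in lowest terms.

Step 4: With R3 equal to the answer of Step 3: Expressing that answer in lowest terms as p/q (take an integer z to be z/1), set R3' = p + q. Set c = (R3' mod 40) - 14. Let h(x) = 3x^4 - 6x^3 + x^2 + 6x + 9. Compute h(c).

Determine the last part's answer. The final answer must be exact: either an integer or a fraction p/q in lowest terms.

13

Step 1: cross terms: (2*-33 - 39*-38)=1416, (39*-30 - 34*-33)=-48, (34*-1 - 30*-30)=866, (30*-16 - -2*-1)=-482, (-2*-38 - 2*-16)=108; twice the area = |1860| = 1860; area = 930; answer 930
Step 2: R1 = 930; threaded value p + q = 931; w = 31701; 31701 = 3 * 10567; number of divisors = (1+1) * (1+1) = 4; answer 4
Step 3: R2 = 4; m = 6; total draws C(14,5) = 2002; favorable C(8,4)*C(6,1) = 420; P = 30/143; answer 30/143
Step 4: R3 = 30/143; threaded value p + q = 173; c = -1; 3*(-1)^4 - 6*(-1)^3 + 1*(-1)^2 + 6*(-1)^1 + 9 = (3) + (6) + (1) + (-6) + (9) = 13; answer 13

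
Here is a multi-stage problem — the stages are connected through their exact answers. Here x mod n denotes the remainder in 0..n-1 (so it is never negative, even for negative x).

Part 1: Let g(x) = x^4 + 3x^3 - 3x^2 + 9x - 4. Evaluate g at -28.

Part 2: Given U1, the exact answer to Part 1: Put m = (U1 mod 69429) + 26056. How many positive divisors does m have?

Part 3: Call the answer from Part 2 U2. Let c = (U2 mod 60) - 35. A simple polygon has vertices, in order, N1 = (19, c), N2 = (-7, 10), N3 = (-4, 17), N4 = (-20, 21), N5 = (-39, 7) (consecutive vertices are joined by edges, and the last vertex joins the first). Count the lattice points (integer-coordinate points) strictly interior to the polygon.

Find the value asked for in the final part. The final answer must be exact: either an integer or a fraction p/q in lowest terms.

885

Part 1: 1*(-28)^4 + 3*(-28)^3 - 3*(-28)^2 + 9*(-28)^1 - 4 = (614656) + (-65856) + (-2352) + (-252) + (-4) = 546192; answer 546192
Part 2: U1 = 546192; m = 86245; 86245 = 5 * 47 * 367; number of divisors = (1+1) * (1+1) * (1+1) = 8; answer 8
Part 3: U2 = 8; c = -27; cross terms: (19*10 - -7*-27)=1, (-7*17 - -4*10)=-79, (-4*21 - -20*17)=256, (-20*7 - -39*21)=679, (-39*-27 - 19*7)=920; twice the area = |1777| = 1777; area = 1777/2; boundary points = 1 + 1 + 4 + 1 + 2 = 9; strictly interior points = area - boundary/2 + 1 = 885; answer 885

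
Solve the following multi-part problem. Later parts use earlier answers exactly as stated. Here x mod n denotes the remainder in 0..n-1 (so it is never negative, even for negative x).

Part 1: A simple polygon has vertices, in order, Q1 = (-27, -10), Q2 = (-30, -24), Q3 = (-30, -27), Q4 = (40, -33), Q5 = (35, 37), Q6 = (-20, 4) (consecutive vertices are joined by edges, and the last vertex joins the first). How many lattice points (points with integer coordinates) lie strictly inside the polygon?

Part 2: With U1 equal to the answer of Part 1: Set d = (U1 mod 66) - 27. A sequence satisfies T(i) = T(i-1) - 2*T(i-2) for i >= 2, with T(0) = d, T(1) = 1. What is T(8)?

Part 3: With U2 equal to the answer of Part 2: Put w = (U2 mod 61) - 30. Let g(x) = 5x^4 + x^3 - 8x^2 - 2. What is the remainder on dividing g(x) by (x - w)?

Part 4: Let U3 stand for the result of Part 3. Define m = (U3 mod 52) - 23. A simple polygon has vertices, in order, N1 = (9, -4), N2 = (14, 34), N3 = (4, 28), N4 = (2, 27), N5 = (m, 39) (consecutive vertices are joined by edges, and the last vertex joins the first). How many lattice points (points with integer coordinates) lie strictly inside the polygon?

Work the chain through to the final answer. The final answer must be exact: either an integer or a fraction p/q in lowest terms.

Part 1: cross terms: (-27*-24 - -30*-10)=348, (-30*-27 - -30*-24)=90, (-30*-33 - 40*-27)=2070, (40*37 - 35*-33)=2635, (35*4 - -20*37)=880, (-20*-10 - -27*4)=308; twice the area = |6331| = 6331; area = 6331/2; boundary points = 1 + 3 + 2 + 5 + 11 + 7 = 29; strictly interior points = area - boundary/2 + 1 = 3152; answer 3152
Part 2: U1 = 3152; d = 23; T(2) = 1*(1) - 2*(23) = -45; iterating: T(2)=-45, T(3)=-47, T(4)=43, T(5)=137, T(6)=51, T(7)=-223, T(8)=-325; answer -325
Part 3: U2 = -325; w = 11; remainder = value at the root: 5*(11)^4 + 1*(11)^3 - 8*(11)^2 - 2 = (73205) + (1331) + (-968) + (-2) = 73566; answer 73566
Part 4: U3 = 73566; m = 15; cross terms: (9*34 - 14*-4)=362, (14*28 - 4*34)=256, (4*27 - 2*28)=52, (2*39 - 15*27)=-327, (15*-4 - 9*39)=-411; twice the area = |-68| = 68; area = 34; boundary points = 1 + 2 + 1 + 1 + 1 = 6; strictly interior points = area - boundary/2 + 1 = 32; answer 32

32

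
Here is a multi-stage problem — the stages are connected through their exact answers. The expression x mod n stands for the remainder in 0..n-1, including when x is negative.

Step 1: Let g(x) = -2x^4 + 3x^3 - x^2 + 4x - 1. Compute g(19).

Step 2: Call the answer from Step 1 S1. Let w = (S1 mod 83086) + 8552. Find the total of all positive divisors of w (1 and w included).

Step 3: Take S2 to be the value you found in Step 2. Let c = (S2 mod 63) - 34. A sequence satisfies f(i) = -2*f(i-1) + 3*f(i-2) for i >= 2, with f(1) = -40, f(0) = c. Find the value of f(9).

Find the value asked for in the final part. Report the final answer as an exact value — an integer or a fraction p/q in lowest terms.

Step 1: -2*(19)^4 + 3*(19)^3 - 1*(19)^2 + 4*(19)^1 - 1 = (-260642) + (20577) + (-361) + (76) + (-1) = -240351; answer -240351
Step 2: S1 = -240351; w = 17459; 17459 = 13 * 17 * 79; sigma = (1 + 13) * (1 + 17) * (1 + 79) = 14 * 18 * 80 = 20160; answer 20160
Step 3: S2 = 20160; c = -34; f(2) = -2*(-40) + 3*(-34) = -22; iterating: f(2)=-22, f(3)=-76, f(4)=86, f(5)=-400, f(6)=1058, f(7)=-3316, f(8)=9806, f(9)=-29560; answer -29560

-29560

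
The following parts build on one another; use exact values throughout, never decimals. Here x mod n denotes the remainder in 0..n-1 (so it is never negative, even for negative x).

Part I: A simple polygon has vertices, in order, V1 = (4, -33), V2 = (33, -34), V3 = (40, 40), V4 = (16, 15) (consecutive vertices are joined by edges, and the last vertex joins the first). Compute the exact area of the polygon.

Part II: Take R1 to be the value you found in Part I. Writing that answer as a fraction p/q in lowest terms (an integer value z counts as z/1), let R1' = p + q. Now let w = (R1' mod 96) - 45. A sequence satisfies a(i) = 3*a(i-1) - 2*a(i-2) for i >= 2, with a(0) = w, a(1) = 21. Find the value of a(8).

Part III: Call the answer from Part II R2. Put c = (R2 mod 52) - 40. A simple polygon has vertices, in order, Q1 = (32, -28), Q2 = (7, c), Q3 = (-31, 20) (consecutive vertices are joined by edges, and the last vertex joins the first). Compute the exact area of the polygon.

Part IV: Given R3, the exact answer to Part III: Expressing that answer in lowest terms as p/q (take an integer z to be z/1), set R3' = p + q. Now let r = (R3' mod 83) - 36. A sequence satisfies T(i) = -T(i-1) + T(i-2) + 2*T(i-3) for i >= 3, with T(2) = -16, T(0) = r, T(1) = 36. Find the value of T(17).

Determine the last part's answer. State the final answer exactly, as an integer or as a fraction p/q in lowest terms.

Part I: cross terms: (4*-34 - 33*-33)=953, (33*40 - 40*-34)=2680, (40*15 - 16*40)=-40, (16*-33 - 4*15)=-588; twice the area = |3005| = 3005; area = 3005/2; answer 3005/2
Part II: R1 = 3005/2; threaded value p + q = 3007; w = -14; a(2) = 3*(21) - 2*(-14) = 91; iterating: a(2)=91, a(3)=231, a(4)=511, a(5)=1071, a(6)=2191, a(7)=4431, a(8)=8911; answer 8911
Part III: R2 = 8911; c = -21; cross terms: (32*-21 - 7*-28)=-476, (7*20 - -31*-21)=-511, (-31*-28 - 32*20)=228; twice the area = |-759| = 759; area = 759/2; answer 759/2
Part IV: R3 = 759/2; threaded value p + q = 761; r = -22; T(3) = -1*(-16) + 1*(36) + 2*(-22) = 8; iterating: T(3)=8, T(4)=48, T(5)=-72, T(6)=136, T(7)=-112, T(8)=104, T(9)=56, T(10)=-176, T(11)=440, T(12)=-504, T(13)=592, T(14)=-216, T(15)=-200, T(16)=1168, T(17)=-1800; answer -1800

-1800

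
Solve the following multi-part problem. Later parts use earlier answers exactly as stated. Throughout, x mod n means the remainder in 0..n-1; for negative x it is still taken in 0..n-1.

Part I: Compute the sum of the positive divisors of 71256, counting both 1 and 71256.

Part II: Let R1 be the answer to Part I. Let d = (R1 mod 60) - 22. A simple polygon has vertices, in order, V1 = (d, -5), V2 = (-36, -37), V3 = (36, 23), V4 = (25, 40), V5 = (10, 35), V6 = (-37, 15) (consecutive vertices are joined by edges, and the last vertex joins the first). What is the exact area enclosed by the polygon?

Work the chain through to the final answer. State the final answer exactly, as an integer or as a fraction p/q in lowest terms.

Part I: 71256 = 2^3 * 3 * 2969; sigma = (1 + 2 + 4 + 8) * (1 + 3) * (1 + 2969) = 15 * 4 * 2970 = 178200; answer 178200
Part II: R1 = 178200; d = -22; cross terms: (-22*-37 - -36*-5)=634, (-36*23 - 36*-37)=504, (36*40 - 25*23)=865, (25*35 - 10*40)=475, (10*15 - -37*35)=1445, (-37*-5 - -22*15)=515; twice the area = |4438| = 4438; area = 2219; answer 2219

2219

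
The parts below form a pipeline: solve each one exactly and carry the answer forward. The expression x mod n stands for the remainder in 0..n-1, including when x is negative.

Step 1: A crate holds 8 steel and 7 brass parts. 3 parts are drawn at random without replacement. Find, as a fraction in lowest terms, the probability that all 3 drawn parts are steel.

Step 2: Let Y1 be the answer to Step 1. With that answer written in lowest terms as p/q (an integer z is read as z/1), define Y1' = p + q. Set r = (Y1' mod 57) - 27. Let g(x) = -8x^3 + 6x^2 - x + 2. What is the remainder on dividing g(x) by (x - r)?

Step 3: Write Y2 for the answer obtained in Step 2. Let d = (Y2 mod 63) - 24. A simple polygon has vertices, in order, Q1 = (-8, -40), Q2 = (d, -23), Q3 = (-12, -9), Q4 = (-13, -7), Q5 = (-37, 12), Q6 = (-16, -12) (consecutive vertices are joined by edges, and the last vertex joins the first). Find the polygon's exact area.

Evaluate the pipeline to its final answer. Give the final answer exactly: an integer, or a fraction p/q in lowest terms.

Step 1: total draws C(15,3) = 455; favorable C(8,3) = 56; P = 8/65; answer 8/65
Step 2: Y1 = 8/65; threaded value p + q = 73; r = -11; remainder = value at the root: -8*(-11)^3 + 6*(-11)^2 - 1*(-11)^1 + 2 = (10648) + (726) + (11) + (2) = 11387; answer 11387
Step 3: Y2 = 11387; d = 23; cross terms: (-8*-23 - 23*-40)=1104, (23*-9 - -12*-23)=-483, (-12*-7 - -13*-9)=-33, (-13*12 - -37*-7)=-415, (-37*-12 - -16*12)=636, (-16*-40 - -8*-12)=544; twice the area = |1353| = 1353; area = 1353/2; answer 1353/2

1353/2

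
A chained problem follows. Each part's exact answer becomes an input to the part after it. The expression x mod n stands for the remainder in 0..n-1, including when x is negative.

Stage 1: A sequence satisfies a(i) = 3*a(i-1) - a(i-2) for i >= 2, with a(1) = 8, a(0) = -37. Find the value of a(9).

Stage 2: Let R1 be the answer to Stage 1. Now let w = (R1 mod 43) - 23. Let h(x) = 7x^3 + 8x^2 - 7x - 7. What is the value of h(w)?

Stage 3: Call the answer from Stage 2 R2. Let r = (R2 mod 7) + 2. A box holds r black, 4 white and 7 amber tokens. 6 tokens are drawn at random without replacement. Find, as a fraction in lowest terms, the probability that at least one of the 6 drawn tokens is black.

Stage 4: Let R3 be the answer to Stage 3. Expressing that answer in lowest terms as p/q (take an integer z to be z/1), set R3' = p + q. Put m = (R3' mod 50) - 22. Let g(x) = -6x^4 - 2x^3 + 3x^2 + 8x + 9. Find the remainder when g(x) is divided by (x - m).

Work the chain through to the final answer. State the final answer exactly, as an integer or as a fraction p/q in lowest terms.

-75

Stage 1: a(2) = 3*(8) - 1*(-37) = 61; iterating: a(2)=61, a(3)=175, a(4)=464, a(5)=1217, a(6)=3187, a(7)=8344, a(8)=21845, a(9)=57191; answer 57191
Stage 2: R1 = 57191; w = -22; 7*(-22)^3 + 8*(-22)^2 - 7*(-22)^1 - 7 = (-74536) + (3872) + (154) + (-7) = -70517; answer -70517
Stage 3: R2 = -70517; r = 3; total draws C(14,6) = 3003; complement C(11,6) = 462; favorable 3003 - 462 = 2541; P = 11/13; answer 11/13
Stage 4: R3 = 11/13; threaded value p + q = 24; m = 2; remainder = value at the root: -6*(2)^4 - 2*(2)^3 + 3*(2)^2 + 8*(2)^1 + 9 = (-96) + (-16) + (12) + (16) + (9) = -75; answer -75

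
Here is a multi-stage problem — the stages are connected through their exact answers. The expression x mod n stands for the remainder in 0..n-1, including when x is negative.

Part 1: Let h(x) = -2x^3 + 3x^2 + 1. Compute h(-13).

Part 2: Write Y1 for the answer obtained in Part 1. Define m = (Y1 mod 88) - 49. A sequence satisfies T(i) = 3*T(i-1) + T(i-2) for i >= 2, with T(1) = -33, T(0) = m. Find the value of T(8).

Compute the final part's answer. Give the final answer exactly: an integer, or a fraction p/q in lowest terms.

-114134

Part 1: -2*(-13)^3 + 3*(-13)^2 + 1 = (4394) + (507) + (1) = 4902; answer 4902
Part 2: Y1 = 4902; m = 13; T(2) = 3*(-33) + 1*(13) = -86; iterating: T(2)=-86, T(3)=-291, T(4)=-959, T(5)=-3168, T(6)=-10463, T(7)=-34557, T(8)=-114134; answer -114134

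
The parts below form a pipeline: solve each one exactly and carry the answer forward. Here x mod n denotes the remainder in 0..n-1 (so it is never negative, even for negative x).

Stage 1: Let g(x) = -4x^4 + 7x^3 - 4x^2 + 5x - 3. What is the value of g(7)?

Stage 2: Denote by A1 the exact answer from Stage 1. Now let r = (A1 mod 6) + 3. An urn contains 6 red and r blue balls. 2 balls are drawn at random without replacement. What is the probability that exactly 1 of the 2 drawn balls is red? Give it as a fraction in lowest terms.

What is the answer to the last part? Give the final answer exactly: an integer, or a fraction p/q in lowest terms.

Stage 1: -4*(7)^4 + 7*(7)^3 - 4*(7)^2 + 5*(7)^1 - 3 = (-9604) + (2401) + (-196) + (35) + (-3) = -7367; answer -7367
Stage 2: A1 = -7367; r = 4; total draws C(10,2) = 45; favorable C(6,1)*C(4,1) = 24; P = 8/15; answer 8/15

8/15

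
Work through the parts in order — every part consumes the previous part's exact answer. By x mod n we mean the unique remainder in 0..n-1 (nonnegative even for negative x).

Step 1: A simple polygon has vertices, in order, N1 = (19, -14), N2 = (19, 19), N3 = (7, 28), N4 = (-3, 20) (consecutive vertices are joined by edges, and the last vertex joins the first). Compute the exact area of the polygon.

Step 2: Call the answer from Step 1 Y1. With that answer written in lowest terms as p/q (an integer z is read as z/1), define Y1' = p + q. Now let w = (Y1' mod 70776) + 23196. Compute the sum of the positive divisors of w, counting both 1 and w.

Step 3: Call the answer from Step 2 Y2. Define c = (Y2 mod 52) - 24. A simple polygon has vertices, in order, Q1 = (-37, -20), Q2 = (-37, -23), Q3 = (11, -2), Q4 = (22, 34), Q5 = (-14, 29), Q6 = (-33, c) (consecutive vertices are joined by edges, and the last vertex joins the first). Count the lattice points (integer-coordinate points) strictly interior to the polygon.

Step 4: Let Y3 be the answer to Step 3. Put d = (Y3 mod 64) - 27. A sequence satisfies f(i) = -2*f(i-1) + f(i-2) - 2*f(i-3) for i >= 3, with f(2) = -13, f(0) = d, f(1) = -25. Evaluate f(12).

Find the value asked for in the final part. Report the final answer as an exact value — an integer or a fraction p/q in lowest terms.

192495

Step 1: cross terms: (19*19 - 19*-14)=627, (19*28 - 7*19)=399, (7*20 - -3*28)=224, (-3*-14 - 19*20)=-338; twice the area = |912| = 912; area = 456; answer 456
Step 2: Y1 = 456; threaded value p + q = 457; w = 23653; 23653 = 7 * 31 * 109; sigma = (1 + 7) * (1 + 31) * (1 + 109) = 8 * 32 * 110 = 28160; answer 28160
Step 3: Y2 = 28160; c = 4; cross terms: (-37*-23 - -37*-20)=111, (-37*-2 - 11*-23)=327, (11*34 - 22*-2)=418, (22*29 - -14*34)=1114, (-14*4 - -33*29)=901, (-33*-20 - -37*4)=808; twice the area = |3679| = 3679; area = 3679/2; boundary points = 3 + 3 + 1 + 1 + 1 + 4 = 13; strictly interior points = area - boundary/2 + 1 = 1834; answer 1834
Step 4: Y3 = 1834; d = 15; f(3) = -2*(-13) + 1*(-25) - 2*(15) = -29; iterating: f(3)=-29, f(4)=95, f(5)=-193, f(6)=539, f(7)=-1461, f(8)=3847, f(9)=-10233, f(10)=27235, f(11)=-72397, f(12)=192495; answer 192495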